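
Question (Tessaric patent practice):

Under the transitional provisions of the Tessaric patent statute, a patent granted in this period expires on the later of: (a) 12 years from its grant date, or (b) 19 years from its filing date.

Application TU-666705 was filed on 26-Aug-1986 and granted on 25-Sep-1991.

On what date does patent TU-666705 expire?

August 26, 2005

(a) grant + 12 years → 25 September 2003.
(b) filing + 19 years → 26 August 2005.
Later of the two: 26 August 2005.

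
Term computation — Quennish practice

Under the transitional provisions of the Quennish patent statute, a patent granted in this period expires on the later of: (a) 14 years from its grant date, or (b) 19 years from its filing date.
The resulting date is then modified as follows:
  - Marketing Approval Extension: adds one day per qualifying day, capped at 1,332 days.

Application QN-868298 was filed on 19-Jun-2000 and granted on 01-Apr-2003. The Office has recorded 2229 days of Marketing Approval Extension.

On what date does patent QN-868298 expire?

(a) grant + 14 years → 1 April 2017.
(b) filing + 19 years → 19 June 2019.
Later of the two: 19 June 2019.
Marketing Approval Extension: 2229 days claimed exceeds the 1332-day cap, so +1332 days → 10 February 2023.

2023-02-10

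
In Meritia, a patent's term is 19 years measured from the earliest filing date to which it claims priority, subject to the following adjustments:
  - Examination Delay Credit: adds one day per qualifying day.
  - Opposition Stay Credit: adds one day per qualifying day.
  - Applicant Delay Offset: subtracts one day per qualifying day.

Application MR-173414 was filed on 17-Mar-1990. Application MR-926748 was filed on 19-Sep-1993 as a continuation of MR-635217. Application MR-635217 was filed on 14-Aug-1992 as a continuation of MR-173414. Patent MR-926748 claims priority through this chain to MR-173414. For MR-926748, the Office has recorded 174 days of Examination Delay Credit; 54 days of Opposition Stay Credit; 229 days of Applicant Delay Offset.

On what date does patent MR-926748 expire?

Earliest priority filing: 17 March 1990.
Base term: 17 March 1990 + 19 years → 17 March 2009.
Examination Delay Credit: +174 days → 7 September 2009.
Opposition Stay Credit: +54 days → 31 October 2009.
Applicant Delay Offset: −229 days → 16 March 2009.

March 16, 2009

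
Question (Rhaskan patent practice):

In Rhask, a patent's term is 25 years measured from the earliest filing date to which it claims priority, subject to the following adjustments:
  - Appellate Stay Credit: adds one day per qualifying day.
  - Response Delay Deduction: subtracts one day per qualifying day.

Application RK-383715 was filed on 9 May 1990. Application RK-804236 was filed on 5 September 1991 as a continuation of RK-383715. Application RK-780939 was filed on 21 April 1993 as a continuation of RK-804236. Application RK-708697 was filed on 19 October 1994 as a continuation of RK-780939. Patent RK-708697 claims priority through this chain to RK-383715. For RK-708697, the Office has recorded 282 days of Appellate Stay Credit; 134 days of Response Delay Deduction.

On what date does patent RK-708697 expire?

October 4, 2015

Earliest priority filing: 9 May 1990.
Base term: 9 May 1990 + 25 years → 9 May 2015.
Appellate Stay Credit: +282 days → 15 February 2016.
Response Delay Deduction: −134 days → 4 October 2015.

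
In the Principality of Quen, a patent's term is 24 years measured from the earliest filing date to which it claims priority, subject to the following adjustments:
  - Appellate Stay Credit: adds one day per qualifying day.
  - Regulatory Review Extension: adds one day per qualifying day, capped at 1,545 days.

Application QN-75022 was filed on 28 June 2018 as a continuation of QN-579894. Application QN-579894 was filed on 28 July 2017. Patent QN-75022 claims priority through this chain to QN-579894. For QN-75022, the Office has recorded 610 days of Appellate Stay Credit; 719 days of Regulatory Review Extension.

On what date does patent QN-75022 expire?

March 18, 2045

Earliest priority filing: 28 July 2017.
Base term: 28 July 2017 + 24 years → 28 July 2041.
Appellate Stay Credit: +610 days → 30 March 2043.
Regulatory Review Extension: 719 days (within the 1545-day cap) → +719 days → 18 March 2045.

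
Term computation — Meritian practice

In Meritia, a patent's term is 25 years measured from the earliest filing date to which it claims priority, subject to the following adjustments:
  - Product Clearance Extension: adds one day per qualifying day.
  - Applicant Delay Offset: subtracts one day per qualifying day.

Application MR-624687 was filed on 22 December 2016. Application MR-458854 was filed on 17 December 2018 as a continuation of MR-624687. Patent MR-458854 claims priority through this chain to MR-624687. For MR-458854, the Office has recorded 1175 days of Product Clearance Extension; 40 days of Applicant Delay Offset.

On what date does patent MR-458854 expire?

Earliest priority filing: 22 December 2016.
Base term: 22 December 2016 + 25 years → 22 December 2041.
Product Clearance Extension: +1175 days → 11 March 2045.
Applicant Delay Offset: −40 days → 30 January 2045.

January 30, 2045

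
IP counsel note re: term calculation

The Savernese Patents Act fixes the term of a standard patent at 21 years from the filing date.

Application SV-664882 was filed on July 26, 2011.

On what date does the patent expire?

July 26, 2032

Filing date + 21 years → 26 July 2032.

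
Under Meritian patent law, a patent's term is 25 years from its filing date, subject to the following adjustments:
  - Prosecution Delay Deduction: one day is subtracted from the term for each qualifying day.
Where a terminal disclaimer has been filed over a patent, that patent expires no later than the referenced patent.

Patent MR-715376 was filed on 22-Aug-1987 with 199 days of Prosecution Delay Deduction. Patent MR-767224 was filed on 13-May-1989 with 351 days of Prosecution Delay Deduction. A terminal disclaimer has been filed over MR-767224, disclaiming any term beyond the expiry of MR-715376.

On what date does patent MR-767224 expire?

2012-02-05

Natural term of MR-767224:
  Base: filing + 25 years → 13 May 2014.
  Prosecution Delay Deduction: −351 days → 27 May 2013.
Expiry of referenced patent MR-715376:
  Base: filing + 25 years → 22 August 2012.
  Prosecution Delay Deduction: −199 days → 5 February 2012.
Terminal disclaimer: MR-767224 expires on the earlier of 27 May 2013 and 5 February 2012.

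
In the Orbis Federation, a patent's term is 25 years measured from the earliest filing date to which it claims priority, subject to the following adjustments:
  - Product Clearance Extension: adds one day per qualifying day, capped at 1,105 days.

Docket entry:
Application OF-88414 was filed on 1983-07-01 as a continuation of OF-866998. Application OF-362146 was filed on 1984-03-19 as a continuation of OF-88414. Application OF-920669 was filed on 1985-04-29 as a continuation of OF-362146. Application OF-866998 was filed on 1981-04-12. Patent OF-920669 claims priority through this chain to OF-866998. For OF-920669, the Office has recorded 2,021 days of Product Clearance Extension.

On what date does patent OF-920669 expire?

2009-04-21

Earliest priority filing: 12 April 1981.
Base term: 12 April 1981 + 25 years → 12 April 2006.
Product Clearance Extension: 2021 days claimed exceeds the 1105-day cap, so +1105 days → 21 April 2009.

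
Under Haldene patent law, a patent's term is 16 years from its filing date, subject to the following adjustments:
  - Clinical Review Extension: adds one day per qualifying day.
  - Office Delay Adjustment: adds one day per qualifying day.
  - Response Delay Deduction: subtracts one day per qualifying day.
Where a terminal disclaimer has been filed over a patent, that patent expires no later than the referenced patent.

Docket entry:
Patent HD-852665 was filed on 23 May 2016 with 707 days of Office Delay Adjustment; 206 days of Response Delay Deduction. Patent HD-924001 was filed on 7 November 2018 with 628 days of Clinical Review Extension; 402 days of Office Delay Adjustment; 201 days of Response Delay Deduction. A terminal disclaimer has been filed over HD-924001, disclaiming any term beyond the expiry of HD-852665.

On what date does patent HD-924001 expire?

October 6, 2033

Natural term of HD-924001:
  Base: filing + 16 years → 7 November 2034.
  Clinical Review Extension: +628 days → 27 July 2036.
  Office Delay Adjustment: +402 days → 2 September 2037.
  Response Delay Deduction: −201 days → 13 February 2037.
Expiry of referenced patent HD-852665:
  Base: filing + 16 years → 23 May 2032.
  Office Delay Adjustment: +707 days → 30 April 2034.
  Response Delay Deduction: −206 days → 6 October 2033.
Terminal disclaimer: HD-924001 expires on the earlier of 13 February 2037 and 6 October 2033.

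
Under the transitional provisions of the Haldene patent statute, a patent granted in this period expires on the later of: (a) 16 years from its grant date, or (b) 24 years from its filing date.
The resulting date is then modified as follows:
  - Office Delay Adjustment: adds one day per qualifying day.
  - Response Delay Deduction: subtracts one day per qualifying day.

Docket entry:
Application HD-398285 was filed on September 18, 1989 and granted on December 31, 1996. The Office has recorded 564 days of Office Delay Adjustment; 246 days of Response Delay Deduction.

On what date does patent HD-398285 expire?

2014-08-02

(a) grant + 16 years → 31 December 2012.
(b) filing + 24 years → 18 September 2013.
Later of the two: 18 September 2013.
Office Delay Adjustment: +564 days → 5 April 2015.
Response Delay Deduction: −246 days → 2 August 2014.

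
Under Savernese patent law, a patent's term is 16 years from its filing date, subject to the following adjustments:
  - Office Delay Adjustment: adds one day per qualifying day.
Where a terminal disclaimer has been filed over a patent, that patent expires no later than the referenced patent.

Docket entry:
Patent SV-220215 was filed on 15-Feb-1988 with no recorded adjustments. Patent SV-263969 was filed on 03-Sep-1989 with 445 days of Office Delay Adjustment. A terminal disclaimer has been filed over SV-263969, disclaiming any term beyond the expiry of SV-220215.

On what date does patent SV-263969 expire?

2004-02-15

Natural term of SV-263969:
  Base: filing + 16 years → 3 September 2005.
  Office Delay Adjustment: +445 days → 22 November 2006.
Expiry of referenced patent SV-220215:
  Base: filing + 16 years → 15 February 2004.
Terminal disclaimer: SV-263969 expires on the earlier of 22 November 2006 and 15 February 2004.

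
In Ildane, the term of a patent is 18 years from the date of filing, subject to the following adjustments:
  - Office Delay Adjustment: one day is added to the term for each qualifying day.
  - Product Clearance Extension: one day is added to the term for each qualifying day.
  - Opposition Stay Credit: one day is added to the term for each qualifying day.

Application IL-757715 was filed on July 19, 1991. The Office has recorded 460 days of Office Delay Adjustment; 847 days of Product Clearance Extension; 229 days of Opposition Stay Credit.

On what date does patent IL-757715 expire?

2013-10-02

Base term: filing date + 18 years → 19 July 2009.
Office Delay Adjustment: +460 days → 22 October 2010.
Product Clearance Extension: +847 days → 15 February 2013.
Opposition Stay Credit: +229 days → 2 October 2013.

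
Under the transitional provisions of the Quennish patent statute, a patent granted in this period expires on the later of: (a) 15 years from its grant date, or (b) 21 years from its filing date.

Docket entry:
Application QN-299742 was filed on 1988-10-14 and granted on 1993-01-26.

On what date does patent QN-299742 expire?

(a) grant + 15 years → 26 January 2008.
(b) filing + 21 years → 14 October 2009.
Later of the two: 14 October 2009.

2009-10-14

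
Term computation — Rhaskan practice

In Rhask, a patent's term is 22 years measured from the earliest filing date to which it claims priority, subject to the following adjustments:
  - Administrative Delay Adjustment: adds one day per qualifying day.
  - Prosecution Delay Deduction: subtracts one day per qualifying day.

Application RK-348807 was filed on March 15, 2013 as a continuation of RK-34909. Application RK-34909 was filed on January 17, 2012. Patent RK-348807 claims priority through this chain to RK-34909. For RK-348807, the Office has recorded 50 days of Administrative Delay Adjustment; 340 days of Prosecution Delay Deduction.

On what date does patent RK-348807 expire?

2033-04-02

Earliest priority filing: 17 January 2012.
Base term: 17 January 2012 + 22 years → 17 January 2034.
Administrative Delay Adjustment: +50 days → 8 March 2034.
Prosecution Delay Deduction: −340 days → 2 April 2033.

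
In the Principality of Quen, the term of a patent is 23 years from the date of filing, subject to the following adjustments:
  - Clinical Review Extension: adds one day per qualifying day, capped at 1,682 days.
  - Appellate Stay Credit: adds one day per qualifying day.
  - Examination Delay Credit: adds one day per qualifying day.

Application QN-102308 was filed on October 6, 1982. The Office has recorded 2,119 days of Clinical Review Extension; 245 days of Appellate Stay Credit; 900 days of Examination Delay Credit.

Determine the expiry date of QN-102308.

Base term: filing date + 23 years → 6 October 2005.
Clinical Review Extension: 2119 days claimed exceeds the 1682-day cap, so +1682 days → 15 May 2010.
Appellate Stay Credit: +245 days → 15 January 2011.
Examination Delay Credit: +900 days → 3 July 2013.

July 3, 2013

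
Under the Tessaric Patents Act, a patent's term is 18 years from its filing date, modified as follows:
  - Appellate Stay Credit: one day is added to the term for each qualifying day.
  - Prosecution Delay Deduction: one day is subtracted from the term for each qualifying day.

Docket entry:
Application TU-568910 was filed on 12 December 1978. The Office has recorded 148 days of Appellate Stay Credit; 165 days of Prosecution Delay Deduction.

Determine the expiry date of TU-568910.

Base term: filing date + 18 years → 12 December 1996.
Appellate Stay Credit: +148 days → 9 May 1997.
Prosecution Delay Deduction: −165 days → 25 November 1996.

November 25, 1996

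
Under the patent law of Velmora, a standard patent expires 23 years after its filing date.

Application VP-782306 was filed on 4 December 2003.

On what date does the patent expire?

2026-12-04

Filing date + 23 years → 4 December 2026.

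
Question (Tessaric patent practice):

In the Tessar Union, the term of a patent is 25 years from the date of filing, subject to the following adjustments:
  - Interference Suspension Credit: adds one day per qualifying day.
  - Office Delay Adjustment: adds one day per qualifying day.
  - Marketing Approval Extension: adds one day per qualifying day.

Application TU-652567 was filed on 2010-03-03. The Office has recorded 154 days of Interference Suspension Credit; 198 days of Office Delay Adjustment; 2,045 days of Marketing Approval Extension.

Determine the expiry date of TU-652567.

Base term: filing date + 25 years → 3 March 2035.
Interference Suspension Credit: +154 days → 4 August 2035.
Office Delay Adjustment: +198 days → 18 February 2036.
Marketing Approval Extension: +2045 days → 24 September 2041.

September 24, 2041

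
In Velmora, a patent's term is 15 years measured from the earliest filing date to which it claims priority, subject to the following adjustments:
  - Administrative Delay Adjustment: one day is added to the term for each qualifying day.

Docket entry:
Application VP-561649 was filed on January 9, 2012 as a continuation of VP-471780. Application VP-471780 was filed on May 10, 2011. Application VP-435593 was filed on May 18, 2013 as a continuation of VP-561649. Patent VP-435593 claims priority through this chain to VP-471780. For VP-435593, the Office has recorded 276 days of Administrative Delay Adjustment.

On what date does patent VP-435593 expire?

Earliest priority filing: 10 May 2011.
Base term: 10 May 2011 + 15 years → 10 May 2026.
Administrative Delay Adjustment: +276 days → 10 February 2027.

2027-02-10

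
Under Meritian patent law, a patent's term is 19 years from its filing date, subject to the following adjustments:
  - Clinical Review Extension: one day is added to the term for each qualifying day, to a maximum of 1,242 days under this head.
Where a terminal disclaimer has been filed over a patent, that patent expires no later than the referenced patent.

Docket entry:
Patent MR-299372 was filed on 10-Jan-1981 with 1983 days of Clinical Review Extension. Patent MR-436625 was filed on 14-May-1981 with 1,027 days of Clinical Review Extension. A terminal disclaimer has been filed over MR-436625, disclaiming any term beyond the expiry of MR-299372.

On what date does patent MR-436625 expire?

Natural term of MR-436625:
  Base: filing + 19 years → 14 May 2000.
  Clinical Review Extension: 1027 days (within the 1242-day cap) → +1027 days → 7 March 2003.
Expiry of referenced patent MR-299372:
  Base: filing + 19 years → 10 January 2000.
  Clinical Review Extension: 1983 days claimed exceeds the 1242-day cap, so +1242 days → 5 June 2003.
Terminal disclaimer: MR-436625 expires on the earlier of 7 March 2003 and 5 June 2003.

March 7, 2003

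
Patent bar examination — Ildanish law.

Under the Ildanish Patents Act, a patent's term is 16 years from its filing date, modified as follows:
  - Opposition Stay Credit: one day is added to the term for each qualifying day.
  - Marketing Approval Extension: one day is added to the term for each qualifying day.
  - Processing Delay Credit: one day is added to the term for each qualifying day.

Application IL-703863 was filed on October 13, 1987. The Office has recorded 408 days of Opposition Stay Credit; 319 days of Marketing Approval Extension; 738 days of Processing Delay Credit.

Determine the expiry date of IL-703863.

Base term: filing date + 16 years → 13 October 2003.
Opposition Stay Credit: +408 days → 24 November 2004.
Marketing Approval Extension: +319 days → 9 October 2005.
Processing Delay Credit: +738 days → 17 October 2007.

October 17, 2007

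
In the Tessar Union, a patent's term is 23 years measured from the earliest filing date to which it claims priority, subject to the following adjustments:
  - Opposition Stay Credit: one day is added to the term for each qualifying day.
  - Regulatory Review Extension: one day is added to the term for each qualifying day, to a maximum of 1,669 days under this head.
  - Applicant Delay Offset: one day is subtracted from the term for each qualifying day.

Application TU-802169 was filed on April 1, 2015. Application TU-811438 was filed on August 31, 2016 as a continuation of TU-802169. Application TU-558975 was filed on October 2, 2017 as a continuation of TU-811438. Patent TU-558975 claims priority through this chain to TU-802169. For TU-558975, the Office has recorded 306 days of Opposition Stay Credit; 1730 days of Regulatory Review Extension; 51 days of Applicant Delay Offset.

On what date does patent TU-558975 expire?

Earliest priority filing: 1 April 2015.
Base term: 1 April 2015 + 23 years → 1 April 2038.
Opposition Stay Credit: +306 days → 1 February 2039.
Regulatory Review Extension: 1730 days claimed exceeds the 1669-day cap, so +1669 days → 28 August 2043.
Applicant Delay Offset: −51 days → 8 July 2043.

2043-07-08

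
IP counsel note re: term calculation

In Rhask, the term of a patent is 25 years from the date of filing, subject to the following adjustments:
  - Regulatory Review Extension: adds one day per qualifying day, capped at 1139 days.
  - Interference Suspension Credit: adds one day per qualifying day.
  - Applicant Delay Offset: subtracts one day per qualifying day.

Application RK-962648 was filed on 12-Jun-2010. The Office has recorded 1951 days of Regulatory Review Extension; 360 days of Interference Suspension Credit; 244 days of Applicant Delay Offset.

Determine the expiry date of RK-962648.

November 18, 2038

Base term: filing date + 25 years → 12 June 2035.
Regulatory Review Extension: 1951 days claimed exceeds the 1139-day cap, so +1139 days → 25 July 2038.
Interference Suspension Credit: +360 days → 20 July 2039.
Applicant Delay Offset: −244 days → 18 November 2038.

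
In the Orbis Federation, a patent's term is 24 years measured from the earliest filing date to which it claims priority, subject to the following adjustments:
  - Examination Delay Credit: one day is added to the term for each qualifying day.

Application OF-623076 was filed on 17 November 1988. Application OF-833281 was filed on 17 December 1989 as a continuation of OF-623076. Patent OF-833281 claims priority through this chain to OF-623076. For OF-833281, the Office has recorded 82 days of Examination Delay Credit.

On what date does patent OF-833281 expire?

2013-02-07

Earliest priority filing: 17 November 1988.
Base term: 17 November 1988 + 24 years → 17 November 2012.
Examination Delay Credit: +82 days → 7 February 2013.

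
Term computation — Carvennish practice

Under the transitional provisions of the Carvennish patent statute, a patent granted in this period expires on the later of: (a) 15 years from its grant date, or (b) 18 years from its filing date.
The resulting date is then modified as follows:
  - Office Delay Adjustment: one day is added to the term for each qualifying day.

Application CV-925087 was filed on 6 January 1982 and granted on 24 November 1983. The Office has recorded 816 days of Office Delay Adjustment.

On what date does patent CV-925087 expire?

2002-04-01

(a) grant + 15 years → 24 November 1998.
(b) filing + 18 years → 6 January 2000.
Later of the two: 6 January 2000.
Office Delay Adjustment: +816 days → 1 April 2002.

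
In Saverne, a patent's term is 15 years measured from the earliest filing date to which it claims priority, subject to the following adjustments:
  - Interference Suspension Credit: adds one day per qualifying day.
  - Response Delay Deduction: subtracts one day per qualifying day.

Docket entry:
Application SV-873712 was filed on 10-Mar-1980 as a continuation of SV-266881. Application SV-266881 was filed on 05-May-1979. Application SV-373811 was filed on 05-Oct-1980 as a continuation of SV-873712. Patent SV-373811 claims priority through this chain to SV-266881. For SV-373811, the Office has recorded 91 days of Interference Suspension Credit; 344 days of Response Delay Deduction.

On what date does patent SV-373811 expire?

August 25, 1993

Earliest priority filing: 5 May 1979.
Base term: 5 May 1979 + 15 years → 5 May 1994.
Interference Suspension Credit: +91 days → 4 August 1994.
Response Delay Deduction: −344 days → 25 August 1993.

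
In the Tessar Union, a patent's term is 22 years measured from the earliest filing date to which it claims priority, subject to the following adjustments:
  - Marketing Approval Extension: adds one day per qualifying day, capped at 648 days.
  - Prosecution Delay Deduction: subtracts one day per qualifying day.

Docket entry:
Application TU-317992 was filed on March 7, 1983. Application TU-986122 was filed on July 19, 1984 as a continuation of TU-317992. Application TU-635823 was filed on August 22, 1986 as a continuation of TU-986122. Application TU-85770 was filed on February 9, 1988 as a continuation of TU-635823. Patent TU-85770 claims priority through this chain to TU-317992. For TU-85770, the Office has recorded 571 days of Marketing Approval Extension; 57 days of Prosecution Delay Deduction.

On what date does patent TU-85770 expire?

2006-08-03

Earliest priority filing: 7 March 1983.
Base term: 7 March 1983 + 22 years → 7 March 2005.
Marketing Approval Extension: 571 days (within the 648-day cap) → +571 days → 29 September 2006.
Prosecution Delay Deduction: −57 days → 3 August 2006.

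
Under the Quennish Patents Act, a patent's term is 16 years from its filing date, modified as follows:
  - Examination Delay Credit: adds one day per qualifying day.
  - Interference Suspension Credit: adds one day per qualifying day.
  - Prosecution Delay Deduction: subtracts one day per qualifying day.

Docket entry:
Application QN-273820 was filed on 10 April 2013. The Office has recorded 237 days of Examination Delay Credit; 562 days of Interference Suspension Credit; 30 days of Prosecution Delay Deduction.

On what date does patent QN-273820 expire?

May 19, 2031

Base term: filing date + 16 years → 10 April 2029.
Examination Delay Credit: +237 days → 3 December 2029.
Interference Suspension Credit: +562 days → 18 June 2031.
Prosecution Delay Deduction: −30 days → 19 May 2031.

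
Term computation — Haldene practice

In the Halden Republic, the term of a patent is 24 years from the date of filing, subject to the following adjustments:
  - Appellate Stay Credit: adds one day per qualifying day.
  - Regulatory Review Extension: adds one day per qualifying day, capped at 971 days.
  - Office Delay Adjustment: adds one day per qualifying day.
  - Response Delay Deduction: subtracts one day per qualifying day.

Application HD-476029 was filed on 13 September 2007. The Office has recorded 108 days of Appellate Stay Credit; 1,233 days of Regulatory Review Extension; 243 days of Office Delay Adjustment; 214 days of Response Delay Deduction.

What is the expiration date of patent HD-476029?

2034-09-25

Base term: filing date + 24 years → 13 September 2031.
Appellate Stay Credit: +108 days → 30 December 2031.
Regulatory Review Extension: 1233 days claimed exceeds the 971-day cap, so +971 days → 27 August 2034.
Office Delay Adjustment: +243 days → 27 April 2035.
Response Delay Deduction: −214 days → 25 September 2034.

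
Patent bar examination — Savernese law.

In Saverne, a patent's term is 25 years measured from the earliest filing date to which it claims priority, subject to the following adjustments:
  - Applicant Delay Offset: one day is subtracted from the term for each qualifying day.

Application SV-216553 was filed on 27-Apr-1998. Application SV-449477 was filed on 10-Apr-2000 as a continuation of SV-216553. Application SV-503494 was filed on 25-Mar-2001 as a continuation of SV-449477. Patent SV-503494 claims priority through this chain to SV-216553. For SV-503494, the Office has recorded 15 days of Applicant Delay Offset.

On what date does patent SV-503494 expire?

April 12, 2023

Earliest priority filing: 27 April 1998.
Base term: 27 April 1998 + 25 years → 27 April 2023.
Applicant Delay Offset: −15 days → 12 April 2023.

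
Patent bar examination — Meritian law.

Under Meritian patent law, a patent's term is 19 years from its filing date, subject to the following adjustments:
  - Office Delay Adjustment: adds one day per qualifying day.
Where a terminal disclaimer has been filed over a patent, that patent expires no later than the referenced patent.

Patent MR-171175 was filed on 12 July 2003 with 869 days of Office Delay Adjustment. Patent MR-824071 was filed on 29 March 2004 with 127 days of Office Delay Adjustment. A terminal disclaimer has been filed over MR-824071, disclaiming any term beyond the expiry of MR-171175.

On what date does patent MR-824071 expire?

August 3, 2023

Natural term of MR-824071:
  Base: filing + 19 years → 29 March 2023.
  Office Delay Adjustment: +127 days → 3 August 2023.
Expiry of referenced patent MR-171175:
  Base: filing + 19 years → 12 July 2022.
  Office Delay Adjustment: +869 days → 27 November 2024.
Terminal disclaimer: MR-824071 expires on the earlier of 3 August 2023 and 27 November 2024.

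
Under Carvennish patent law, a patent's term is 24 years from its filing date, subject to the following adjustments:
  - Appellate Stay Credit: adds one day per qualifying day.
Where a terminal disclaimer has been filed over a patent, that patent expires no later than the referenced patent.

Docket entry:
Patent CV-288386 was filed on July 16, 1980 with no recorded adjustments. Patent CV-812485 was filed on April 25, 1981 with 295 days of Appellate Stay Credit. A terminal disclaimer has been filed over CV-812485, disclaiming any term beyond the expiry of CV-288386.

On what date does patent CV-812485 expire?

Natural term of CV-812485:
  Base: filing + 24 years → 25 April 2005.
  Appellate Stay Credit: +295 days → 14 February 2006.
Expiry of referenced patent CV-288386:
  Base: filing + 24 years → 16 July 2004.
Terminal disclaimer: CV-812485 expires on the earlier of 14 February 2006 and 16 July 2004.

July 16, 2004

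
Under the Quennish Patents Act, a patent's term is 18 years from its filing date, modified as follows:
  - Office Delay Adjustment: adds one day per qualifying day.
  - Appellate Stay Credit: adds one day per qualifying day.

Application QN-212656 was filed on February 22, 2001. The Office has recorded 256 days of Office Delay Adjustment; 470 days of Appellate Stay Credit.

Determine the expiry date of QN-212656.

Base term: filing date + 18 years → 22 February 2019.
Office Delay Adjustment: +256 days → 5 November 2019.
Appellate Stay Credit: +470 days → 17 February 2021.

February 17, 2021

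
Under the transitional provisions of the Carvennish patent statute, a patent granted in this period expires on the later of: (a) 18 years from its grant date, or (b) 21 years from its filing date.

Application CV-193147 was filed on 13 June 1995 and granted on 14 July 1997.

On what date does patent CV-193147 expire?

2016-06-13

(a) grant + 18 years → 14 July 2015.
(b) filing + 21 years → 13 June 2016.
Later of the two: 13 June 2016.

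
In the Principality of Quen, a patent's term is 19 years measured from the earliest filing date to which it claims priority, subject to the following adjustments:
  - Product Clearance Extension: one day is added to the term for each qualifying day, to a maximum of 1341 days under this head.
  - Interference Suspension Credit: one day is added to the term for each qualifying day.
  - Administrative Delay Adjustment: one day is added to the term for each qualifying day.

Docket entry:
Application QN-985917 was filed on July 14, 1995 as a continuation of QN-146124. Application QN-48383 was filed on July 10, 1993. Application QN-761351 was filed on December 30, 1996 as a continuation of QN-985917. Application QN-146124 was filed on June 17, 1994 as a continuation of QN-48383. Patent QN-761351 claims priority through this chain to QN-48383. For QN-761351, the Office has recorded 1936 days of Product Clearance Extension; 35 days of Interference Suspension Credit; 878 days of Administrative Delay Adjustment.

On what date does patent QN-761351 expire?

Earliest priority filing: 10 July 1993.
Base term: 10 July 1993 + 19 years → 10 July 2012.
Product Clearance Extension: 1936 days claimed exceeds the 1341-day cap, so +1341 days → 12 March 2016.
Interference Suspension Credit: +35 days → 16 April 2016.
Administrative Delay Adjustment: +878 days → 11 September 2018.

2018-09-11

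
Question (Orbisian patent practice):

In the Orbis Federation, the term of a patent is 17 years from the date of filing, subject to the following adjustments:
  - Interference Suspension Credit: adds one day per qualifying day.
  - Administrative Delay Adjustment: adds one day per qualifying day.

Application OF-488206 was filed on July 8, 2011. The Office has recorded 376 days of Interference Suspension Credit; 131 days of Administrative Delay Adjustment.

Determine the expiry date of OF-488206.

2029-11-27

Base term: filing date + 17 years → 8 July 2028.
Interference Suspension Credit: +376 days → 19 July 2029.
Administrative Delay Adjustment: +131 days → 27 November 2029.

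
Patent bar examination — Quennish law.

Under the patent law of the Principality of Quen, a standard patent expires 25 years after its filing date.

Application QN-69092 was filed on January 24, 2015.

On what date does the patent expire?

2040-01-24

Filing date + 25 years → 24 January 2040.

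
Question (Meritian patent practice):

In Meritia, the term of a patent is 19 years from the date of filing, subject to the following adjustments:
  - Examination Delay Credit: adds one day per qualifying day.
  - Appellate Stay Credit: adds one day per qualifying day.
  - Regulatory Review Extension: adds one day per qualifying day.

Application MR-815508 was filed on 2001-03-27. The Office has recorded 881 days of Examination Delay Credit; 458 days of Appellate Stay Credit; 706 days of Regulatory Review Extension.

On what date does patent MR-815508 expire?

Base term: filing date + 19 years → 27 March 2020.
Examination Delay Credit: +881 days → 25 August 2022.
Appellate Stay Credit: +458 days → 26 November 2023.
Regulatory Review Extension: +706 days → 1 November 2025.

November 1, 2025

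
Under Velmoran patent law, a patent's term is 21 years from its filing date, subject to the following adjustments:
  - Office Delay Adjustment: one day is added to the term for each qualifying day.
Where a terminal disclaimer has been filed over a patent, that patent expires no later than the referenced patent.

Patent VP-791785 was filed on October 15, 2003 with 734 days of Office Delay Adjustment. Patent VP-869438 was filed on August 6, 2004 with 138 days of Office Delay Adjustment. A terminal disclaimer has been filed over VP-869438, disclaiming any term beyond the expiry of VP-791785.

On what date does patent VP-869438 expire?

Natural term of VP-869438:
  Base: filing + 21 years → 6 August 2025.
  Office Delay Adjustment: +138 days → 22 December 2025.
Expiry of referenced patent VP-791785:
  Base: filing + 21 years → 15 October 2024.
  Office Delay Adjustment: +734 days → 19 October 2026.
Terminal disclaimer: VP-869438 expires on the earlier of 22 December 2025 and 19 October 2026.

2025-12-22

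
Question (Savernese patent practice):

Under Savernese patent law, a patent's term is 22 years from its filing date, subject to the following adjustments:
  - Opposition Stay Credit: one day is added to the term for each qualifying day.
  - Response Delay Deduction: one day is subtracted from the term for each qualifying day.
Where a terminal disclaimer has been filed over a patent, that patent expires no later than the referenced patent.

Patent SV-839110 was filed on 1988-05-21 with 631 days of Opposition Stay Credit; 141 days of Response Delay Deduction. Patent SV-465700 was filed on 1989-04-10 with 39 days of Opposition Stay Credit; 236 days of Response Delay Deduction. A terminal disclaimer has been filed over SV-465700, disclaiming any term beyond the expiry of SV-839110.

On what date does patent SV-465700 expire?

Natural term of SV-465700:
  Base: filing + 22 years → 10 April 2011.
  Opposition Stay Credit: +39 days → 19 May 2011.
  Response Delay Deduction: −236 days → 25 September 2010.
Expiry of referenced patent SV-839110:
  Base: filing + 22 years → 21 May 2010.
  Opposition Stay Credit: +631 days → 11 February 2012.
  Response Delay Deduction: −141 days → 23 September 2011.
Terminal disclaimer: SV-465700 expires on the earlier of 25 September 2010 and 23 September 2011.

2010-09-25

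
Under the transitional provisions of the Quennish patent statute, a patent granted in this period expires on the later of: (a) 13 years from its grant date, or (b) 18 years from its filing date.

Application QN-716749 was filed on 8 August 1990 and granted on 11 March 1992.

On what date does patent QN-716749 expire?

(a) grant + 13 years → 11 March 2005.
(b) filing + 18 years → 8 August 2008.
Later of the two: 8 August 2008.

August 8, 2008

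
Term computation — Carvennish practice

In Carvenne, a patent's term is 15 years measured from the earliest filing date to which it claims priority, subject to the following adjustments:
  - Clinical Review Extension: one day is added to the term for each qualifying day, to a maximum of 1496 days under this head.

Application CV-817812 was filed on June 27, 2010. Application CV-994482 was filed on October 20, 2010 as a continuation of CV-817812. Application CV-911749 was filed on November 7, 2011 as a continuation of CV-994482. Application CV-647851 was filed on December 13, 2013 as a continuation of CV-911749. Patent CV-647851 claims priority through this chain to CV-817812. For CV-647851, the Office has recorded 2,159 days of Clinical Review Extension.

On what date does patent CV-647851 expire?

Earliest priority filing: 27 June 2010.
Base term: 27 June 2010 + 15 years → 27 June 2025.
Clinical Review Extension: 2159 days claimed exceeds the 1496-day cap, so +1496 days → 1 August 2029.

August 1, 2029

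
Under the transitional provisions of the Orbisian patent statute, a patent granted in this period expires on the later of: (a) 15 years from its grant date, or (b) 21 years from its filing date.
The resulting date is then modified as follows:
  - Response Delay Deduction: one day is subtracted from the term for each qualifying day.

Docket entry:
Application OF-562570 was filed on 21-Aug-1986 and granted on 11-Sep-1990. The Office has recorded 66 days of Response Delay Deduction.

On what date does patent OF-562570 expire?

June 16, 2007

(a) grant + 15 years → 11 September 2005.
(b) filing + 21 years → 21 August 2007.
Later of the two: 21 August 2007.
Response Delay Deduction: −66 days → 16 June 2007.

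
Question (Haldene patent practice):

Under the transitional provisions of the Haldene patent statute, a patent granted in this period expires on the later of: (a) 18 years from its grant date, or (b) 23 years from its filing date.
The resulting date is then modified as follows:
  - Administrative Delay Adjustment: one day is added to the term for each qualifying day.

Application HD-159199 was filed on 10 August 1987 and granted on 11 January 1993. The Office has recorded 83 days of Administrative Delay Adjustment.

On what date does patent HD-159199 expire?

April 4, 2011

(a) grant + 18 years → 11 January 2011.
(b) filing + 23 years → 10 August 2010.
Later of the two: 11 January 2011.
Administrative Delay Adjustment: +83 days → 4 April 2011.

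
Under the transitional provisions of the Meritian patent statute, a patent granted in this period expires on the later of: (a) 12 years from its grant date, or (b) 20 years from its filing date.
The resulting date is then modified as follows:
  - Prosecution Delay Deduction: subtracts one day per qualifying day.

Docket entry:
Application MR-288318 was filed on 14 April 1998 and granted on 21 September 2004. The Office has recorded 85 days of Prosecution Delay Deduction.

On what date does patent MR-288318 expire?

(a) grant + 12 years → 21 September 2016.
(b) filing + 20 years → 14 April 2018.
Later of the two: 14 April 2018.
Prosecution Delay Deduction: −85 days → 19 January 2018.

January 19, 2018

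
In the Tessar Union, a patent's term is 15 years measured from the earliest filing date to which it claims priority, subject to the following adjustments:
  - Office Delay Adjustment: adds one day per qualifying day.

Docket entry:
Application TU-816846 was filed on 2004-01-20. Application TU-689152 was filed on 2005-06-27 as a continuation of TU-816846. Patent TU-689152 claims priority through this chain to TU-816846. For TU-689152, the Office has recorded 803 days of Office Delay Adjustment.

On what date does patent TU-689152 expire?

2021-04-02

Earliest priority filing: 20 January 2004.
Base term: 20 January 2004 + 15 years → 20 January 2019.
Office Delay Adjustment: +803 days → 2 April 2021.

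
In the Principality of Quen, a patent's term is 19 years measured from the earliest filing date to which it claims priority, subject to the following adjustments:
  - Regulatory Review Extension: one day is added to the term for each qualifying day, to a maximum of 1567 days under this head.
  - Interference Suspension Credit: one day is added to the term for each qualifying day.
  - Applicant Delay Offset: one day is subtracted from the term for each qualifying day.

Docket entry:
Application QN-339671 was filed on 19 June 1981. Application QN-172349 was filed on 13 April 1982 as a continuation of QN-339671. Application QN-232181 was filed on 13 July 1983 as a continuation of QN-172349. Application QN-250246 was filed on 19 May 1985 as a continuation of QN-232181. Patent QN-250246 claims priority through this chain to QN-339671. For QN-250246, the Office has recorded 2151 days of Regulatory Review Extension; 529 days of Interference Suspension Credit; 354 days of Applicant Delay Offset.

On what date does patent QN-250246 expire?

Earliest priority filing: 19 June 1981.
Base term: 19 June 1981 + 19 years → 19 June 2000.
Regulatory Review Extension: 2151 days claimed exceeds the 1567-day cap, so +1567 days → 3 October 2004.
Interference Suspension Credit: +529 days → 16 March 2006.
Applicant Delay Offset: −354 days → 27 March 2005.

March 27, 2005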